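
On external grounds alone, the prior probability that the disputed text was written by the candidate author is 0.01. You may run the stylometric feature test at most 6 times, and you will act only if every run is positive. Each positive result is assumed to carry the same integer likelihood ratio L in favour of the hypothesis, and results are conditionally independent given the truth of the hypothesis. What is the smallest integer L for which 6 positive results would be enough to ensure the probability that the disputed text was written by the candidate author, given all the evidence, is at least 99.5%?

6

Prior odds = 0.01/0.99 = 1/99.
Target odds = 0.995/0.005 = 199.
Need L⁶ ≥ 199 ÷ (1/99) = 19701.
5⁶ = 15625 < 19701 ≤ 46656 = 6⁶, so L = 6.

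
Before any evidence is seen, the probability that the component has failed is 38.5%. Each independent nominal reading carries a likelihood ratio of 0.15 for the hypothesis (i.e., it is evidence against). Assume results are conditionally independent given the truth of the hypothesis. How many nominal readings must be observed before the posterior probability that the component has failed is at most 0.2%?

Prior odds = 0.385/0.615 = 77/123.
Likelihood ratio per nominal reading = 0.15.
Target odds: 0.002 ÷ 0.998 = 1/499.
Need (77/123) × 0.15ⁿ ≤ 1/499, i.e. 0.15ⁿ ≤ 123/38423.
0.15³ = 0.003375 is still above 123/38423 but 0.15⁴ = 81/160000 is at or below it, so n = 4.

4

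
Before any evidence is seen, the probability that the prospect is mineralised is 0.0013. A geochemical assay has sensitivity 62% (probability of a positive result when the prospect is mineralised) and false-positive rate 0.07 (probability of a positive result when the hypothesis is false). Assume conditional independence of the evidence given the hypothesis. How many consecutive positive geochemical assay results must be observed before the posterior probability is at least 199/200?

Prior odds = 0.0013/0.9987 = 13/9987.
Likelihood ratio of a positive result = 0.62/0.07 = 62/7.
Target odds: 0.995 ÷ 0.005 = 199.
Need (13/9987) × (62/7)ⁿ ≥ 199, i.e. (62/7)ⁿ ≥ 1987413/13.
(62/7)⁵ = 916132832/16807 falls short of 1987413/13 but (62/7)⁶ ≈482794 reaches it, so n = 6.

6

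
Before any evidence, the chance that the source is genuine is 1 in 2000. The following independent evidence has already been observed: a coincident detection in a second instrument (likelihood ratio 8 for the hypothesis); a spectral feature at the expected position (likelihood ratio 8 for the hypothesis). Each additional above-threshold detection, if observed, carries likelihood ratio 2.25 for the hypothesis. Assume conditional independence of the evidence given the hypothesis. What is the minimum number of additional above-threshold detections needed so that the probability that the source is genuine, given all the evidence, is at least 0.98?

Prior odds = 0.0005/0.9995 = 1/1999.
Combined Bayes factor of the evidence already in hand = 8 × 8 = 64.
Odds after that evidence = (1/1999) × 64 = 64/1999.
Target odds = 0.98/0.02 = 49.
Need 2.25ⁿ ≥ 49 ÷ (64/1999) = 1530.484375.
2.25⁹ = 387420489/262144 falls short of 1530.484375 but 2.25¹⁰ ≈3325.26 reaches it, so n = 10.

10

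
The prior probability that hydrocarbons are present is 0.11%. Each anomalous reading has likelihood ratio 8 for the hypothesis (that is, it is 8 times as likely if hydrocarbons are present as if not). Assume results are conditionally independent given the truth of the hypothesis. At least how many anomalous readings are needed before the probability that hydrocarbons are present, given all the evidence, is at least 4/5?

Prior odds = 0.0011/0.9989 = 11/9989.
Likelihood ratio per anomalous reading = 8.
Target odds: 0.8 ÷ 0.2 = 4.
Need (11/9989) × 8ⁿ ≥ 4, i.e. 8ⁿ ≥ 39956/11.
8³ = 512 falls short of 39956/11 but 8⁴ = 4096 reaches it, so n = 4.

4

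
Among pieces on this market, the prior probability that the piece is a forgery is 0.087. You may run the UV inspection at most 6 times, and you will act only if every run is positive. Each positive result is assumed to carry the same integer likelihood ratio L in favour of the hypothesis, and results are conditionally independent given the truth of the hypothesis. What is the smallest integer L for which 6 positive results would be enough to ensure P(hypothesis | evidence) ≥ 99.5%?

4

Prior odds = 0.087/0.913 = 87/913.
Target odds = 0.995/0.005 = 199.
Need L⁶ ≥ 199 ÷ (87/913) = 181687/87.
3⁶ = 729 < 181687/87 ≤ 4096 = 4⁶, so L = 4.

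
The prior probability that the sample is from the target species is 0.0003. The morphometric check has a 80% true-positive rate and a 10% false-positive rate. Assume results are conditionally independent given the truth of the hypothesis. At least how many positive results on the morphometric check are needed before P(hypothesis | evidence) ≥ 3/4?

Prior odds = 0.0003/0.9997 = 3/9997.
Likelihood ratio of a positive result = 0.8/0.1 = 8.
Target posterior odds = 0.75/0.25 = 3.
Require 8ⁿ ≥ 3 ÷ (3/9997) = 9997.
8⁴ = 4096 falls short of 9997 but 8⁵ = 32768 reaches it, so n = 5.

5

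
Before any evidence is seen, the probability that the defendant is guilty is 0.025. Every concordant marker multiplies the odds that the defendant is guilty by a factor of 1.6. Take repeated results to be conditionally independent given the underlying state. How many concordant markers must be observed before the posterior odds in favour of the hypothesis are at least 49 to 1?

Prior odds: 0.025 ÷ 0.975 = 1/39.
Likelihood ratio per concordant marker = 1.6.
Target odds = 49.
Need (1/39) × 1.6ⁿ ≥ 49, i.e. 1.6ⁿ ≥ 1911.
1.6¹⁶ ≈1844.67 falls short of 1911 but 1.6¹⁷ ≈2951.48 reaches it, so n = 17.

17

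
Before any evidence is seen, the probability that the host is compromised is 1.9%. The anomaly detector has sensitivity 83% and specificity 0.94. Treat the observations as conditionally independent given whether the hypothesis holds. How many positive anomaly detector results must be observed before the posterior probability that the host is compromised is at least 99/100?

Prior odds: 0.019 ÷ 0.981 = 19/981.
False-positive rate = 1 − 0.94 = 0.06; likelihood ratio of a positive = 0.83/0.06 = 83/6.
Target posterior odds = 0.99/0.01 = 99.
Require (83/6)ⁿ ≥ 99 ÷ (19/981) = 97119/19.
(83/6)³ = 571787/216 falls short of 97119/19 but (83/6)⁴ = 47458321/1296 reaches it, so n = 4.

4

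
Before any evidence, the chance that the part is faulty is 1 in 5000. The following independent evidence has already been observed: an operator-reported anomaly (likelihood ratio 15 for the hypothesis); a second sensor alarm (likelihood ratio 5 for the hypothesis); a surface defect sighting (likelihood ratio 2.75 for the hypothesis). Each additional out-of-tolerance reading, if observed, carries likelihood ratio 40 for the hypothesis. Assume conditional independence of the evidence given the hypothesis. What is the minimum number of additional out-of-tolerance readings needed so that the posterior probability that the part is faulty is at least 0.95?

Prior odds = 0.0002/0.9998 = 1/4999.
Combined Bayes factor of the evidence already in hand = 15 × 5 × 2.75 = 206.25.
Odds after that evidence = (1/4999) × 206.25 = 825/19996.
Target odds = 0.95/0.05 = 19.
Need 40ⁿ ≥ 19 ÷ (825/19996) = 379924/825.
40¹ = 40 falls short of 379924/825 but 40² = 1600 reaches it, so n = 2.

2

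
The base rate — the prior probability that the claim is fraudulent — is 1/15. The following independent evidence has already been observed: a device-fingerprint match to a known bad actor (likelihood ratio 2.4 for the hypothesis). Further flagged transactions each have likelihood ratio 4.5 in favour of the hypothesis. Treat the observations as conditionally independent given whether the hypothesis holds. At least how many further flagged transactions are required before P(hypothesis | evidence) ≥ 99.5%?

Prior odds = (1/15)/(14/15) = 1/14.
Bayes factor of the evidence already in hand = 2.4.
Odds after that evidence = (1/14) × 2.4 = 6/35.
Target odds = 0.995/0.005 = 199.
Need 4.5ⁿ ≥ 199 ÷ (6/35) = 6965/6.
4.5⁴ = 410.0625 falls short of 6965/6 but 4.5⁵ = 1845.28125 reaches it, so n = 5.

5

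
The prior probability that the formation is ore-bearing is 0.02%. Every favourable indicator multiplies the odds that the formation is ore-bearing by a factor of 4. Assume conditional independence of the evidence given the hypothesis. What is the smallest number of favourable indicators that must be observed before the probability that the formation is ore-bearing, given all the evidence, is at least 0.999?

12

Prior odds = 0.0002/0.9998 = 1/4999.
Likelihood ratio per favourable indicator = 4.
Target odds: 0.999 ÷ 0.001 = 999.
Need (1/4999) × 4ⁿ ≥ 999, i.e. 4ⁿ ≥ 4994001.
4¹¹ = 4194304 falls short of 4994001 but 4¹² = 16777216 reaches it, so n = 12.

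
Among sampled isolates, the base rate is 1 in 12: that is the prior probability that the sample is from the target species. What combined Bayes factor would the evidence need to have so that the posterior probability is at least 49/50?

539

Prior odds = (1/12)/(11/12) = 1/11.
Target odds = 0.98/0.02 = 49.
Required Bayes factor = 49 ÷ (1/11) = 539.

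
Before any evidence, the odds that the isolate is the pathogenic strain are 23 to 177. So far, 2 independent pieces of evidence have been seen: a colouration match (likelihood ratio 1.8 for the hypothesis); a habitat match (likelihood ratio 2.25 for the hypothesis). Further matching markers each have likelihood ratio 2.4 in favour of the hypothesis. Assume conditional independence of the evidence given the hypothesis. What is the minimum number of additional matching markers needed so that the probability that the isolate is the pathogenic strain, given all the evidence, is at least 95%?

5

Prior odds = 23/177.
Combined Bayes factor of the evidence already in hand = 1.8 × 2.25 = 4.05.
Odds after that evidence = (23/177) × 4.05 = 621/1180.
Target odds = 0.95/0.05 = 19.
Need 2.4ⁿ ≥ 19 ÷ (621/1180) = 22420/621.
2.4⁴ = 33.1776 falls short of 22420/621 but 2.4⁵ = 79.62624 reaches it, so n = 5.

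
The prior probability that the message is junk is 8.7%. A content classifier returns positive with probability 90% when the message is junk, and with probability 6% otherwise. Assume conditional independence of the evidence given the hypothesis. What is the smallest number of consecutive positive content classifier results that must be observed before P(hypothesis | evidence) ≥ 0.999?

4

Prior odds: 0.087 ÷ 0.913 = 87/913.
Likelihood ratio of a positive result = 0.9/0.06 = 15.
Target posterior odds = 0.999/0.001 = 999.
Require 15ⁿ ≥ 999 ÷ (87/913) = 304029/29.
15³ = 3375 falls short of 304029/29 but 15⁴ = 50625 reaches it, so n = 4.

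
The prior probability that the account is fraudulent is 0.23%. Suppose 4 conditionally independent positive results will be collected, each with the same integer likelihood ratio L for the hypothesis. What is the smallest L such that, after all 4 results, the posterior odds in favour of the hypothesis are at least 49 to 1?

13

Prior odds = 0.0023/0.9977 = 23/9977.
Target odds = 49.
Need L⁴ ≥ 49 ÷ (23/9977) = 488873/23.
12⁴ = 20736 < 488873/23 ≤ 28561 = 13⁴, so L = 13.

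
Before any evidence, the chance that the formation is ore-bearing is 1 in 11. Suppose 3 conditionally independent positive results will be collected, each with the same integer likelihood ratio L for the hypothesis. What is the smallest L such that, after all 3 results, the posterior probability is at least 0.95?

6

Prior odds = (1/11)/(10/11) = 0.1.
Target odds = 0.95/0.05 = 19.
Need L³ ≥ 19 ÷ 0.1 = 190.
5³ = 125 < 190 ≤ 216 = 6³, so L = 6.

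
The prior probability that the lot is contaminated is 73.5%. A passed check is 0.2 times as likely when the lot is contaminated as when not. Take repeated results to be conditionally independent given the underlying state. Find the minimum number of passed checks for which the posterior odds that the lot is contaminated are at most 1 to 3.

Prior odds = 0.735/0.265 = 147/53.
Likelihood ratio per passed check = 0.2.
Target odds = 1/3.
Require 0.2ⁿ ≤ 1/3 ÷ (147/53) = 53/441.
0.2¹ = 0.2 is still above 53/441 but 0.2² = 0.04 is at or below it, so n = 2.

2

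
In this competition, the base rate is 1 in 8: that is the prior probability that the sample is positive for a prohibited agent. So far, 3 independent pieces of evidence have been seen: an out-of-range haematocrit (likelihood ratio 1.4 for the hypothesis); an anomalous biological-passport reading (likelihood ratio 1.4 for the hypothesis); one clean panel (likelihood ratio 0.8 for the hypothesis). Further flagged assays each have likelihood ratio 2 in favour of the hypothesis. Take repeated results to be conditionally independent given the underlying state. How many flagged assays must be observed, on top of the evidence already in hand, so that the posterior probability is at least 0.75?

4

Prior odds = 0.125/0.875 = 1/7.
Combined Bayes factor of the evidence already in hand = 1.4 × 1.4 × 0.8 = 1.568.
Odds after that evidence = (1/7) × 1.568 = 0.224.
Target odds = 0.75/0.25 = 3.
Need 2ⁿ ≥ 3 ÷ 0.224 = 375/28.
2³ = 8 falls short of 375/28 but 2⁴ = 16 reaches it, so n = 4.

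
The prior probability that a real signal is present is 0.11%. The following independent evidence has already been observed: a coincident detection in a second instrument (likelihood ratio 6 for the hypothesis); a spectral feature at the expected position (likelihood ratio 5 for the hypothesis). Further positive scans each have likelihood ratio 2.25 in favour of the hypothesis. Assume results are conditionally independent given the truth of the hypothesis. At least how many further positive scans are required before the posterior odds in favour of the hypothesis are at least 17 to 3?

Prior odds = 0.0011/0.9989 = 11/9989.
Combined Bayes factor of the evidence already in hand = 6 × 5 = 30.
Odds after that evidence = (11/9989) × 30 = 330/9989.
Target odds = 17/3.
Need 2.25ⁿ ≥ 17/3 ÷ (330/9989) = 169813/990.
2.25⁶ = 531441/4096 falls short of 169813/990 but 2.25⁷ = 4782969/16384 reaches it, so n = 7.

7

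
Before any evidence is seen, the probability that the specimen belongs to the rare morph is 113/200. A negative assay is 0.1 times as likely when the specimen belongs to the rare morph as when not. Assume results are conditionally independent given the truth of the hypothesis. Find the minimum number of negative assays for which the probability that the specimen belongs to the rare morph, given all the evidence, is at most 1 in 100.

3

Prior odds: 0.565 ÷ 0.435 = 113/87.
Likelihood ratio per negative assay = 0.1.
Target posterior odds = 0.01/0.99 = 1/99.
Require 0.1ⁿ ≤ 1/99 ÷ (113/87) = 29/3729.
0.1² = 0.01 is still above 29/3729 but 0.1³ = 0.001 is at or below it, so n = 3.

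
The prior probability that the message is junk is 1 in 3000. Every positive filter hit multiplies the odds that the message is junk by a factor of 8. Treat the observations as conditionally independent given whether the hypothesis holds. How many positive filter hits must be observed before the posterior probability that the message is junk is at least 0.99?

7

Prior odds: (1/3000) ÷ (2999/3000) = 1/2999.
Likelihood ratio per positive filter hit = 8.
Target posterior odds = 0.99/0.01 = 99.
Require 8ⁿ ≥ 99 ÷ (1/2999) = 296901.
8⁶ = 262144 falls short of 296901 but 8⁷ = 2097152 reaches it, so n = 7.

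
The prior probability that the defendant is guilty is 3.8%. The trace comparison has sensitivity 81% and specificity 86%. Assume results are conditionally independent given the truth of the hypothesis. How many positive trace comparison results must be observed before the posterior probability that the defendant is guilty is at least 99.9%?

Prior odds = 0.038/0.962 = 19/481.
False-positive rate = 1 − 0.86 = 0.14; likelihood ratio of a positive = 0.81/0.14 = 81/14.
Target posterior odds = 0.999/0.001 = 999.
Need (19/481) × (81/14)ⁿ ≥ 999, i.e. (81/14)ⁿ ≥ 480519/19.
(81/14)⁵ ≈6483.13 falls short of 480519/19 but (81/14)⁶ ≈37509.6 reaches it, so n = 6.

6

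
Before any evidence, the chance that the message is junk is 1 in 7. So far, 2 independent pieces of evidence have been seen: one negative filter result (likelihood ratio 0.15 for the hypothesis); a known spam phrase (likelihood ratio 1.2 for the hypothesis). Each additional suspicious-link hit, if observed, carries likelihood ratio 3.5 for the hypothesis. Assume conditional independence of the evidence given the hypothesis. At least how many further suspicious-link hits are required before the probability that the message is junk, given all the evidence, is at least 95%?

6

Prior odds = (1/7)/(6/7) = 1/6.
Combined Bayes factor of the evidence already in hand = 0.15 × 1.2 = 0.18.
Odds after that evidence = (1/6) × 0.18 = 0.03.
Target odds = 0.95/0.05 = 19.
Need 3.5ⁿ ≥ 19 ÷ 0.03 = 1900/3.
3.5⁵ = 525.21875 falls short of 1900/3 but 3.5⁶ = 1838.265625 reaches it, so n = 6.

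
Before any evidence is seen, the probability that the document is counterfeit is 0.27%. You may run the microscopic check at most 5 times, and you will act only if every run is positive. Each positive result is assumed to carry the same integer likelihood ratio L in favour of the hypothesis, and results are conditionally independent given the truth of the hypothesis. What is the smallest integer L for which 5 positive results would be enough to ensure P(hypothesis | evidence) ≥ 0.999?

13

Prior odds = 0.0027/0.9973 = 27/9973.
Target odds = 0.999/0.001 = 999.
Need L⁵ ≥ 999 ÷ (27/9973) = 369001.
12⁵ = 248832 < 369001 ≤ 371293 = 13⁵, so L = 13.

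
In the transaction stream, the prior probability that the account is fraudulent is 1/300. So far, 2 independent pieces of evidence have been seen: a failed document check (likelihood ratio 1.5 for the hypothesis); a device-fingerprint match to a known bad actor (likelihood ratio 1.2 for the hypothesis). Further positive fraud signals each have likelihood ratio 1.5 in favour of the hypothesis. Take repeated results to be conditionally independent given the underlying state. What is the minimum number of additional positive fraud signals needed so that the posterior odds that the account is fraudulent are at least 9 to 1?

Prior odds = (1/300)/(299/300) = 1/299.
Combined Bayes factor of the evidence already in hand = 1.5 × 1.2 = 1.8.
Odds after that evidence = (1/299) × 1.8 = 9/1495.
Target odds = 9.
Need 1.5ⁿ ≥ 9 ÷ (9/1495) = 1495.
1.5¹⁸ = 387420489/262144 falls short of 1495 but 1.5¹⁹ ≈2216.84 reaches it, so n = 19.

19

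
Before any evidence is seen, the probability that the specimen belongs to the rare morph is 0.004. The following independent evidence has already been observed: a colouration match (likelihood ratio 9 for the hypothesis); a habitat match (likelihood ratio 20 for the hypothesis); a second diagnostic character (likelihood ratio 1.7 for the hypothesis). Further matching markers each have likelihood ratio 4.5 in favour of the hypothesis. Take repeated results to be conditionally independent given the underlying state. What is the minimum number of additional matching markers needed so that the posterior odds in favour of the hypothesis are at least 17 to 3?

2

Prior odds = 0.004/0.996 = 1/249.
Combined Bayes factor of the evidence already in hand = 9 × 20 × 1.7 = 306.
Odds after that evidence = (1/249) × 306 = 102/83.
Target odds = 17/3.
Need 4.5ⁿ ≥ 17/3 ÷ (102/83) = 83/18.
4.5¹ = 4.5 falls short of 83/18 but 4.5² = 20.25 reaches it, so n = 2.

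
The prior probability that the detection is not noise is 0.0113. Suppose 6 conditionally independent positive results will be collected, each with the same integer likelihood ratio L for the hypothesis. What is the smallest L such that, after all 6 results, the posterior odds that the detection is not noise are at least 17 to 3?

3

Prior odds = 0.0113/0.9887 = 113/9887.
Target odds = 17/3.
Need L⁶ ≥ 17/3 ÷ (113/9887) = 168079/339.
2⁶ = 64 < 168079/339 ≤ 729 = 3⁶, so L = 3.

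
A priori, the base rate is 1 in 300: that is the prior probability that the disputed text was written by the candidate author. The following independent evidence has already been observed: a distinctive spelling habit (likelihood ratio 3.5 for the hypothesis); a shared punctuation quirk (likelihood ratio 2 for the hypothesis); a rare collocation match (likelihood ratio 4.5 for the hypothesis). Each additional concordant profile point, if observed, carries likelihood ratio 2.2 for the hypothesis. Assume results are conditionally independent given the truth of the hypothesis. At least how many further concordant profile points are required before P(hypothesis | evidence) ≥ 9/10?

6

Prior odds = (1/300)/(299/300) = 1/299.
Combined Bayes factor of the evidence already in hand = 3.5 × 2 × 4.5 = 31.5.
Odds after that evidence = (1/299) × 31.5 = 63/598.
Target odds = 0.9/0.1 = 9.
Need 2.2ⁿ ≥ 9 ÷ (63/598) = 598/7.
2.2⁵ = 51.53632 falls short of 598/7 but 2.2⁶ = 1771561/15625 reaches it, so n = 6.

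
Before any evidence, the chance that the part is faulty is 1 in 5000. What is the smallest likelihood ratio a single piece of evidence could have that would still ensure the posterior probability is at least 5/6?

Prior odds = 0.0002/0.9998 = 1/4999.
Target odds = (5/6)/(1/6) = 5.
Required Bayes factor = 5 ÷ (1/4999) = 24995.

24995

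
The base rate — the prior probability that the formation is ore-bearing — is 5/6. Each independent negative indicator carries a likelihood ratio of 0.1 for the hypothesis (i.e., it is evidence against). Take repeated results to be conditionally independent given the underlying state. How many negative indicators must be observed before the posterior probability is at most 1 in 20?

Prior odds: (5/6) ÷ (1/6) = 5.
Likelihood ratio per negative indicator = 0.1.
Target odds: 0.05 ÷ 0.95 = 1/19.
Require 0.1ⁿ ≤ 1/19 ÷ 5 = 1/95.
0.1¹ = 0.1 is still above 1/95 but 0.1² = 0.01 is at or below it, so n = 2.

2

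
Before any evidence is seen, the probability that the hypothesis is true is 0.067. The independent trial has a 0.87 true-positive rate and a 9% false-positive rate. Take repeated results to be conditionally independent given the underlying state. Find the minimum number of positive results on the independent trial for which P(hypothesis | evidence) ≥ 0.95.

Prior odds: 0.067 ÷ 0.933 = 67/933.
Likelihood ratio of a positive result = 0.87/0.09 = 29/3.
Target odds: 0.95 ÷ 0.05 = 19.
Require (29/3)ⁿ ≥ 19 ÷ (67/933) = 17727/67.
(29/3)² = 841/9 falls short of 17727/67 but (29/3)³ = 24389/27 reaches it, so n = 3.

3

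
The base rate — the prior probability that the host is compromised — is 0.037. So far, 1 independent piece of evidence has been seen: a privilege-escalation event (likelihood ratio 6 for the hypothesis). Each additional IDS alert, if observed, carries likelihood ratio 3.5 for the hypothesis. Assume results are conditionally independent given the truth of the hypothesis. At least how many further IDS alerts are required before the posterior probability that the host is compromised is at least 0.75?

3

Prior odds = 0.037/0.963 = 37/963.
Bayes factor of the evidence already in hand = 6.
Odds after that evidence = (37/963) × 6 = 74/321.
Target odds = 0.75/0.25 = 3.
Need 3.5ⁿ ≥ 3 ÷ (74/321) = 963/74.
3.5² = 12.25 falls short of 963/74 but 3.5³ = 42.875 reaches it, so n = 3.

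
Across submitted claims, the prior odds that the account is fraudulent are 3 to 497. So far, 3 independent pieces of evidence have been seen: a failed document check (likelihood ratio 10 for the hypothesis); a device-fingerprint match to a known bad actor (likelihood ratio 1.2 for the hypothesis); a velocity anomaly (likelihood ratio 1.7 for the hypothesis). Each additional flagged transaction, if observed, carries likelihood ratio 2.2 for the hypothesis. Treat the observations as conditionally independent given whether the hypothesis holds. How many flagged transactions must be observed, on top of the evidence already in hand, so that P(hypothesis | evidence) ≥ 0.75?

Prior odds = 3/497.
Combined Bayes factor of the evidence already in hand = 10 × 1.2 × 1.7 = 20.4.
Odds after that evidence = (3/497) × 20.4 = 306/2485.
Target odds = 0.75/0.25 = 3.
Need 2.2ⁿ ≥ 3 ÷ (306/2485) = 2485/102.
2.2⁴ = 23.4256 falls short of 2485/102 but 2.2⁵ = 51.53632 reaches it, so n = 5.

5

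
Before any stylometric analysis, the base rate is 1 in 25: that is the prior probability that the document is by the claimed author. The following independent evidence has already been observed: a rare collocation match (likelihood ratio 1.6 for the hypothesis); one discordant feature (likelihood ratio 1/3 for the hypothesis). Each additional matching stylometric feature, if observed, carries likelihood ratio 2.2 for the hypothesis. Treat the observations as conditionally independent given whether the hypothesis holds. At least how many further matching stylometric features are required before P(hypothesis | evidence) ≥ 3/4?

Prior odds = 0.04/0.96 = 1/24.
Combined Bayes factor of the evidence already in hand = 1.6 × (1/3) = 8/15.
Odds after that evidence = (1/24) × 8/15 = 1/45.
Target odds = 0.75/0.25 = 3.
Need 2.2ⁿ ≥ 3 ÷ (1/45) = 135.
2.2⁶ = 1771561/15625 falls short of 135 but 2.2⁷ = 19487171/78125 reaches it, so n = 7.

7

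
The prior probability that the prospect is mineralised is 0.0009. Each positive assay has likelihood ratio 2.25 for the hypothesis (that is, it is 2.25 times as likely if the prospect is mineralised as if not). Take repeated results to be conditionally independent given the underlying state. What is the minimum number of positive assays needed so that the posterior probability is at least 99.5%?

16

Prior odds = 0.0009/0.9991 = 9/9991.
Likelihood ratio per positive assay = 2.25.
Target odds: 0.995 ÷ 0.005 = 199.
Require 2.25ⁿ ≥ 199 ÷ (9/9991) = 1988209/9.
2.25¹⁵ ≈191751 falls short of 1988209/9 but 2.25¹⁶ ≈431440 reaches it, so n = 16.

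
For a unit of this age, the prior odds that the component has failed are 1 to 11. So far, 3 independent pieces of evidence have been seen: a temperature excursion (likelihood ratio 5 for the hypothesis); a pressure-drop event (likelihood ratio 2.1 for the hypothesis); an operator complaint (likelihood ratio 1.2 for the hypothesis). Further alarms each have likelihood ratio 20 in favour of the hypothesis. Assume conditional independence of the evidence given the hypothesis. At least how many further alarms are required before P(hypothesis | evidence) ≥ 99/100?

2

Prior odds = 1/11.
Combined Bayes factor of the evidence already in hand = 5 × 2.1 × 1.2 = 12.6.
Odds after that evidence = (1/11) × 12.6 = 63/55.
Target odds = 0.99/0.01 = 99.
Need 20ⁿ ≥ 99 ÷ (63/55) = 605/7.
20¹ = 20 falls short of 605/7 but 20² = 400 reaches it, so n = 2.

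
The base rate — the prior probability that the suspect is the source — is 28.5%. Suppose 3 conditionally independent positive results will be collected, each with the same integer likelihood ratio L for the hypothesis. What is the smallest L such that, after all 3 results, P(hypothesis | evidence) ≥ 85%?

Prior odds = 0.285/0.715 = 57/143.
Target odds = 0.85/0.15 = 17/3.
Need L³ ≥ 17/3 ÷ (57/143) = 2431/171.
2³ = 8 < 2431/171 ≤ 27 = 3³, so L = 3.

3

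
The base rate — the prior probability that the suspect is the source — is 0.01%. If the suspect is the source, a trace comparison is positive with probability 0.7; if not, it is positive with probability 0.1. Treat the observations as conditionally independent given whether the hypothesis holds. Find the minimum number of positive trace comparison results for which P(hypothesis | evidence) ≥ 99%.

Prior odds = 0.0001/0.9999 = 1/9999.
Likelihood ratio of a positive = 0.7/0.1 = 7.
Target odds: 0.99 ÷ 0.01 = 99.
Need (1/9999) × 7ⁿ ≥ 99, i.e. 7ⁿ ≥ 989901.
7⁷ = 823543 falls short of 989901 but 7⁸ = 5764801 reaches it, so n = 8.

8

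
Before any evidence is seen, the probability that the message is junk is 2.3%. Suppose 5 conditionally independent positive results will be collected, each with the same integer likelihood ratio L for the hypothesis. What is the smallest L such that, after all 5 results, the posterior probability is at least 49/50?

5

Prior odds = 0.023/0.977 = 23/977.
Target odds = 0.98/0.02 = 49.
Need L⁵ ≥ 49 ÷ (23/977) = 47873/23.
4⁵ = 1024 < 47873/23 ≤ 3125 = 5⁵, so L = 5.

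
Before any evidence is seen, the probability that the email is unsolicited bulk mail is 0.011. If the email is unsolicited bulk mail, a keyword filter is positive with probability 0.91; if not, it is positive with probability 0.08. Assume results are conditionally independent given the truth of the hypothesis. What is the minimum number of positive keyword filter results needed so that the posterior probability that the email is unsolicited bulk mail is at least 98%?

4

Prior odds = 0.011/0.989 = 11/989.
Likelihood ratio of a positive = 0.91/0.08 = 11.375.
Target posterior odds = 0.98/0.02 = 49.
Require 11.375ⁿ ≥ 49 ÷ (11/989) = 48461/11.
11.375³ = 753571/512 falls short of 48461/11 but 11.375⁴ = 68574961/4096 reaches it, so n = 4.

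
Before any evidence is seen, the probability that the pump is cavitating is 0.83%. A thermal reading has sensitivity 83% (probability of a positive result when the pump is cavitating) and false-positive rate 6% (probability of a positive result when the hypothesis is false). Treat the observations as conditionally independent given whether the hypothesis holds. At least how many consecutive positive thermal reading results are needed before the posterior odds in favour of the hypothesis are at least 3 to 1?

3

Prior odds = 0.0083/0.9917 = 83/9917.
Likelihood ratio of a positive result = 0.83/0.06 = 83/6.
Target odds = 3.
Need (83/9917) × (83/6)ⁿ ≥ 3, i.e. (83/6)ⁿ ≥ 29751/83.
(83/6)² = 6889/36 falls short of 29751/83 but (83/6)³ = 571787/216 reaches it, so n = 3.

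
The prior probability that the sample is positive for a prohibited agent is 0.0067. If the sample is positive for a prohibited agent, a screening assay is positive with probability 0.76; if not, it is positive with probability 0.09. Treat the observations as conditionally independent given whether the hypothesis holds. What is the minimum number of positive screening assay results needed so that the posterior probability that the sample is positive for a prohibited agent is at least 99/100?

5

Prior odds: 0.0067 ÷ 0.9933 = 67/9933.
Likelihood ratio of a positive = 0.76/0.09 = 76/9.
Target posterior odds = 0.99/0.01 = 99.
Require (76/9)ⁿ ≥ 99 ÷ (67/9933) = 983367/67.
(76/9)⁴ = 33362176/6561 falls short of 983367/67 but (76/9)⁵ ≈42939.3 reaches it, so n = 5.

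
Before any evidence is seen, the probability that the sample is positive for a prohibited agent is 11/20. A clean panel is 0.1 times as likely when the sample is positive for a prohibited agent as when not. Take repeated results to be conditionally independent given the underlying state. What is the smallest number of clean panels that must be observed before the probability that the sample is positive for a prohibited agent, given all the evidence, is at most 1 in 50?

2

Prior odds: 0.55 ÷ 0.45 = 11/9.
Likelihood ratio per clean panel = 0.1.
Target posterior odds = 0.02/0.98 = 1/49.
Need (11/9) × 0.1ⁿ ≤ 1/49, i.e. 0.1ⁿ ≤ 9/539.
0.1¹ = 0.1 is still above 9/539 but 0.1² = 0.01 is at or below it, so n = 2.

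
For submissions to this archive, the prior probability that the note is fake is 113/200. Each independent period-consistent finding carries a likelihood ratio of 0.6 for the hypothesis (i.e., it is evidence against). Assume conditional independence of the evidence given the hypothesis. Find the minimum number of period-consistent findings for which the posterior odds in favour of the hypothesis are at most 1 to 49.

9

Prior odds = 0.565/0.435 = 113/87.
Likelihood ratio per period-consistent finding = 0.6.
Target odds = 1/49.
Need (113/87) × 0.6ⁿ ≤ 1/49, i.e. 0.6ⁿ ≤ 87/5537.
0.6⁸ = 6561/390625 is still above 87/5537 but 0.6⁹ = 19683/1953125 is at or below it, so n = 9.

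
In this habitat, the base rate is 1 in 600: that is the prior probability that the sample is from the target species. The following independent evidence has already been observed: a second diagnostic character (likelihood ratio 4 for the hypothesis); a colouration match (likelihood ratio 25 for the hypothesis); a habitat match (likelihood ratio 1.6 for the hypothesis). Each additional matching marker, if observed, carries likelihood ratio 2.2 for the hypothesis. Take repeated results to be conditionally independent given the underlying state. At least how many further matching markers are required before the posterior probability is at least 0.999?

Prior odds = (1/600)/(599/600) = 1/599.
Combined Bayes factor of the evidence already in hand = 4 × 25 × 1.6 = 160.
Odds after that evidence = (1/599) × 160 = 160/599.
Target odds = 0.999/0.001 = 999.
Need 2.2ⁿ ≥ 999 ÷ (160/599) = 3740.00625.
2.2¹⁰ ≈2655.99 falls short of 3740.00625 but 2.2¹¹ ≈5843.18 reaches it, so n = 11.

11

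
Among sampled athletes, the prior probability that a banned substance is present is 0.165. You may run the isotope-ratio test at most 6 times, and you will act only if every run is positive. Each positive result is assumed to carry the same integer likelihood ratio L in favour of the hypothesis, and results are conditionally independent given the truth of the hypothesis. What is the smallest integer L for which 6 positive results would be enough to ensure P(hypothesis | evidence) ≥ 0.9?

2

Prior odds = 0.165/0.835 = 33/167.
Target odds = 0.9/0.1 = 9.
Need L⁶ ≥ 9 ÷ (33/167) = 501/11.
1⁶ = 1 < 501/11 ≤ 64 = 2⁶, so L = 2.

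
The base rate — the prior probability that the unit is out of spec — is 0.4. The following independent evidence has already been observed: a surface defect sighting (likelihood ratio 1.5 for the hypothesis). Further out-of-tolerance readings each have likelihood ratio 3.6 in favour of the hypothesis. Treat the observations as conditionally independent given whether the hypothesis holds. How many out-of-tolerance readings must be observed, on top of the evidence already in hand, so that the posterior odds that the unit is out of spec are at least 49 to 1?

Prior odds = 0.4/0.6 = 2/3.
Bayes factor of the evidence already in hand = 1.5.
Odds after that evidence = (2/3) × 1.5 = 1.
Target odds = 49.
Need 3.6ⁿ ≥ 49 ÷ 1 = 49.
3.6³ = 46.656 falls short of 49 but 3.6⁴ = 167.9616 reaches it, so n = 4.

4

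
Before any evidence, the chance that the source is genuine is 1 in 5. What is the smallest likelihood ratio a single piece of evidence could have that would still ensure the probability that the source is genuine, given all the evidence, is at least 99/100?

396

Prior odds = 0.2/0.8 = 0.25.
Target odds = 0.99/0.01 = 99.
Required Bayes factor = 99 ÷ 0.25 = 396.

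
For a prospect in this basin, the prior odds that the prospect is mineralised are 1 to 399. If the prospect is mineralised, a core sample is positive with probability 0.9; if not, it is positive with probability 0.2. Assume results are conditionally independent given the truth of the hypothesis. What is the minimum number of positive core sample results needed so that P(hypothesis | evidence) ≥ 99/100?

Prior odds = 1/399.
Likelihood ratio of a positive = 0.9/0.2 = 4.5.
Target posterior odds = 0.99/0.01 = 99.
Need (1/399) × 4.5ⁿ ≥ 99, i.e. 4.5ⁿ ≥ 39501.
4.5⁷ = 4782969/128 falls short of 39501 but 4.5⁸ = 43046721/256 reaches it, so n = 8.

8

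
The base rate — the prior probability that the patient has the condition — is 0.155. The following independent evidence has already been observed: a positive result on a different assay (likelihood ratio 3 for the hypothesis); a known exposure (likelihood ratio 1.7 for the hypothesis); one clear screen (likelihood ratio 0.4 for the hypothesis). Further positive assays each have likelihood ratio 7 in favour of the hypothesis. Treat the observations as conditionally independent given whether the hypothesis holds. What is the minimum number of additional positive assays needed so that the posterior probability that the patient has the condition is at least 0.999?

Prior odds = 0.155/0.845 = 31/169.
Combined Bayes factor of the evidence already in hand = 3 × 1.7 × 0.4 = 2.04.
Odds after that evidence = (31/169) × 2.04 = 1581/4225.
Target odds = 0.999/0.001 = 999.
Need 7ⁿ ≥ 999 ÷ (1581/4225) = 1406925/527.
7⁴ = 2401 falls short of 1406925/527 but 7⁵ = 16807 reaches it, so n = 5.

5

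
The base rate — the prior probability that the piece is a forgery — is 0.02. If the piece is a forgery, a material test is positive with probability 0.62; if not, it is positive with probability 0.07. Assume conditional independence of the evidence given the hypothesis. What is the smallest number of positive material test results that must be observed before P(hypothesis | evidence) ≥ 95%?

Prior odds: 0.02 ÷ 0.98 = 1/49.
Likelihood ratio of a positive = 0.62/0.07 = 62/7.
Target odds: 0.95 ÷ 0.05 = 19.
Require (62/7)ⁿ ≥ 19 ÷ (1/49) = 931.
(62/7)³ = 238328/343 falls short of 931 but (62/7)⁴ = 14776336/2401 reaches it, so n = 4.

4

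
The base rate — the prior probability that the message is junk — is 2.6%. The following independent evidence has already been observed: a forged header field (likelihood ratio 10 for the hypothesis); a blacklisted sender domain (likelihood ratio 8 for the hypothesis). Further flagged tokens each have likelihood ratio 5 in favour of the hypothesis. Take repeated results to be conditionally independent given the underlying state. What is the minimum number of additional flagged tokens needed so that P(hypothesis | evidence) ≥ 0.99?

Prior odds = 0.026/0.974 = 13/487.
Combined Bayes factor of the evidence already in hand = 10 × 8 = 80.
Odds after that evidence = (13/487) × 80 = 1040/487.
Target odds = 0.99/0.01 = 99.
Need 5ⁿ ≥ 99 ÷ (1040/487) = 48213/1040.
5² = 25 falls short of 48213/1040 but 5³ = 125 reaches it, so n = 3.

3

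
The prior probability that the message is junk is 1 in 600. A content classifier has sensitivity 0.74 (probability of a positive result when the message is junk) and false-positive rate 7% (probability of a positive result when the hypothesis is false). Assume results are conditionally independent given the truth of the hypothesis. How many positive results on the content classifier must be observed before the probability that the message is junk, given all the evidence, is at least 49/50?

Prior odds: (1/600) ÷ (599/600) = 1/599.
Likelihood ratio of a positive result = 0.74/0.07 = 74/7.
Target posterior odds = 0.98/0.02 = 49.
Need (1/599) × (74/7)ⁿ ≥ 49, i.e. (74/7)ⁿ ≥ 29351.
(74/7)⁴ = 29986576/2401 falls short of 29351 but (74/7)⁵ ≈132029 reaches it, so n = 5.

5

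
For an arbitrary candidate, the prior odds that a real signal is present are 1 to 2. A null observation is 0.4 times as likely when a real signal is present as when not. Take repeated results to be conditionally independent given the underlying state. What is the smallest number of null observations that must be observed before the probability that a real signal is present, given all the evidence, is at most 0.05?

3

Prior odds = 0.5.
Likelihood ratio per null observation = 0.4.
Target odds: 0.05 ÷ 0.95 = 1/19.
Require 0.4ⁿ ≤ 1/19 ÷ 0.5 = 2/19.
0.4² = 0.16 is still above 2/19 but 0.4³ = 0.064 is at or below it, so n = 3.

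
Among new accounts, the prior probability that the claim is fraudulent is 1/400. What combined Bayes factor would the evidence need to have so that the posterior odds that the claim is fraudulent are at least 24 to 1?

9576

Prior odds = 0.0025/0.9975 = 1/399.
Target odds = 24.
Required Bayes factor = 24 ÷ (1/399) = 9576.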